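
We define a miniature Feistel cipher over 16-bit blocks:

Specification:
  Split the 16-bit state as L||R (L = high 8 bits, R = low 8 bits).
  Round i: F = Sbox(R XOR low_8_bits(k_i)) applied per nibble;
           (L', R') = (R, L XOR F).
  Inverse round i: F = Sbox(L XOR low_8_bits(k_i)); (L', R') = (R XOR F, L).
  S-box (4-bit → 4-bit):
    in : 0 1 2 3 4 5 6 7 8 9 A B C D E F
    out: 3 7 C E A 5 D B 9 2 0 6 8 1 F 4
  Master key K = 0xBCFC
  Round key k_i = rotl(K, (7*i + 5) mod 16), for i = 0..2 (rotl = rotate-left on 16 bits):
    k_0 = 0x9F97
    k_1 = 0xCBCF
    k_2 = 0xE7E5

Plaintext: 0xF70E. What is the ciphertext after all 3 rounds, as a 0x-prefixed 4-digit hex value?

0x7EF3

s_0 = plaintext = 0xF70E
s_1 = Round(s_0, k_0) = 0x0ED5
s_2 = Round(s_1, k_1) = 0xD57E
s_3 = Round(s_2, k_2) = 0x7EF3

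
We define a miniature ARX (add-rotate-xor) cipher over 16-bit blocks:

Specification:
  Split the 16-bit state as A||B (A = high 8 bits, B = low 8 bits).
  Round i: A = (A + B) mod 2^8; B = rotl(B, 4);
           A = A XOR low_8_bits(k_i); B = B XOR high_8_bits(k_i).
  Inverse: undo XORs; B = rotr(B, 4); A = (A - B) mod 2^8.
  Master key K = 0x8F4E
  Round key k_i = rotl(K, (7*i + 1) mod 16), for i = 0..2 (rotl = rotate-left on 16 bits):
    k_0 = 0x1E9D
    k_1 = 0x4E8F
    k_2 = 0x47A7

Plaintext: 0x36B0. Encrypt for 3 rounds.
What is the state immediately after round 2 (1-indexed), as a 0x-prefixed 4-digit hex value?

0x1F1F

s_0 = plaintext = 0x36B0
s_1 = Round(s_0, k_0) = 0x7B15
s_2 = Round(s_1, k_1) = 0x1F1F
s_3 = Round(s_2, k_2) = 0x99B6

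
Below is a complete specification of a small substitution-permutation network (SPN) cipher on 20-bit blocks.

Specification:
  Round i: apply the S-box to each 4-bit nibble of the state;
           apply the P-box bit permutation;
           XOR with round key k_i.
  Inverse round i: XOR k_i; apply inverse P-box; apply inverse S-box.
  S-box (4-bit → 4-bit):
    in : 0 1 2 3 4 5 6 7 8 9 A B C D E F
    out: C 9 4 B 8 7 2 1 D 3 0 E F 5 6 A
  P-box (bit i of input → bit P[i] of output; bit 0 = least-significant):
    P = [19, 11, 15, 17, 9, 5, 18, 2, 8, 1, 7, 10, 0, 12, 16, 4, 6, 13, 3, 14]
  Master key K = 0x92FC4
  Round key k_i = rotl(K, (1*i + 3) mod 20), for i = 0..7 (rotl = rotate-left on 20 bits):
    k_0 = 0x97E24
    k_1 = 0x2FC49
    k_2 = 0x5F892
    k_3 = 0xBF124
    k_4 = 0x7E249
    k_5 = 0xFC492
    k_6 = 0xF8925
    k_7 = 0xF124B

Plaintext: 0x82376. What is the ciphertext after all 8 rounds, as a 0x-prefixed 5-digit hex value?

s_0 = plaintext = 0x82376
s_1 = Round(s_0, k_0) = 0x8316E
s_2 = Round(s_1, k_1) = 0x22130
s_3 = Round(s_2, k_2) = 0x67FBE
s_4 = Round(s_3, k_3) = 0xF5D03
s_5 = Round(s_4, k_4) = 0x89BCC
s_6 = Round(s_5, k_5) = 0x11A7D
s_7 = Round(s_6, k_6) = 0x74B74
s_8 = Round(s_7, k_7) = 0xD1499

0xD1499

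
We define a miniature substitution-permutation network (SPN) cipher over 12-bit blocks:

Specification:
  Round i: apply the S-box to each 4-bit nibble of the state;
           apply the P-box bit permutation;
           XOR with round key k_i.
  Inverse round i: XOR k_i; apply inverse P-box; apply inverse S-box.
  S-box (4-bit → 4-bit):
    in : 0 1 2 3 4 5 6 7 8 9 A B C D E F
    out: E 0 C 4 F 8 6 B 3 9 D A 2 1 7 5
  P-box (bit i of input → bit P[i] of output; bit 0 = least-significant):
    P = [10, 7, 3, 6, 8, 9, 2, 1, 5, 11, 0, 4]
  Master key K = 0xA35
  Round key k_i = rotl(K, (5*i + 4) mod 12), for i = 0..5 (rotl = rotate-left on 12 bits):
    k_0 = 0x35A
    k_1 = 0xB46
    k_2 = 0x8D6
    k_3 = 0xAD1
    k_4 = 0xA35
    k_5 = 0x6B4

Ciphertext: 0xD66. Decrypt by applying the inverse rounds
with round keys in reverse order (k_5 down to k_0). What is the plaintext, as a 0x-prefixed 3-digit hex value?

s_0 = ciphertext = 0xD66
s_1 = InvRound(s_0, k_5) = 0xB7B
s_2 = InvRound(s_1, k_4) = 0x1A2
s_3 = InvRound(s_2, k_3) = 0x475
s_4 = InvRound(s_3, k_2) = 0xE58
s_5 = InvRound(s_4, k_1) = 0x5AF
s_6 = InvRound(s_5, k_0) = 0xA67

0xA67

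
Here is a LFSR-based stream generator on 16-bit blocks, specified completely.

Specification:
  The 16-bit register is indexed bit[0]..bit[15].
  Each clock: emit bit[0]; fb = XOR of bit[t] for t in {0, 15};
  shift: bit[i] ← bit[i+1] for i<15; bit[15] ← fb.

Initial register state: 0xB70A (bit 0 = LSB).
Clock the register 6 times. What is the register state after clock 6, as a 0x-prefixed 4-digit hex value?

reg_0 = 0xB70A
clock 1: out=0, reg = 0xDB85
clock 2: out=1, reg = 0x6DC2
clock 3: out=0, reg = 0x36E1
clock 4: out=1, reg = 0x9B70
clock 5: out=0, reg = 0xCDB8
clock 6: out=0, reg = 0xE6DC

0xE6DC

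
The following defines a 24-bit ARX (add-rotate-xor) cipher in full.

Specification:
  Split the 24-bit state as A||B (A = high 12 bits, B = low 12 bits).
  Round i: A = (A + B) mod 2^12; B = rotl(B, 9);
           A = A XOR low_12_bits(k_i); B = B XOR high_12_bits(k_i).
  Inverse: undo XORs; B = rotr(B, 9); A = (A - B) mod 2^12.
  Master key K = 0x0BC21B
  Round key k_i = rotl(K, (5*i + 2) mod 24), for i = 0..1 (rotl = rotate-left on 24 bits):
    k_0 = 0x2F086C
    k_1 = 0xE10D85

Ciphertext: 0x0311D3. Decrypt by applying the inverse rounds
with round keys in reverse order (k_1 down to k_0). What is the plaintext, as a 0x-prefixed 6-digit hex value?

0x07B77E

s_0 = ciphertext = 0x0311D3
s_1 = InvRound(s_0, k_1) = 0xF95E1F
s_2 = InvRound(s_1, k_0) = 0x07B77E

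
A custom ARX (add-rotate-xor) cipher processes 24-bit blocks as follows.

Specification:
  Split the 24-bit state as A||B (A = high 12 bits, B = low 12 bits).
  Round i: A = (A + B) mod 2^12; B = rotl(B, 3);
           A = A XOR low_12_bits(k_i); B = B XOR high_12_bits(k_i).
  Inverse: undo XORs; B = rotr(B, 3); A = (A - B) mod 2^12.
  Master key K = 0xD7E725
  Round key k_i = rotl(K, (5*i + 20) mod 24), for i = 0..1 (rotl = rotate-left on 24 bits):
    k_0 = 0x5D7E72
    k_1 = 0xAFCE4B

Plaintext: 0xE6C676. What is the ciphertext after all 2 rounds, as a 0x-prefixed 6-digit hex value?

s_0 = plaintext = 0xE6C676
s_1 = Round(s_0, k_0) = 0xA90664
s_2 = Round(s_1, k_1) = 0xEBF9DF

0xEBF9DF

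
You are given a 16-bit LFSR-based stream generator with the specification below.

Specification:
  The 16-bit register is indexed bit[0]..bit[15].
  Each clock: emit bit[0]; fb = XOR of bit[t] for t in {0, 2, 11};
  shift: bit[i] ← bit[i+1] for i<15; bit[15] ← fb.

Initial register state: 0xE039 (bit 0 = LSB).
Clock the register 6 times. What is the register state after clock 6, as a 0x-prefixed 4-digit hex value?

0x2F80

reg_0 = 0xE039
clock 1: out=1, reg = 0xF01C
clock 2: out=0, reg = 0xF80E
clock 3: out=0, reg = 0x7C07
clock 4: out=1, reg = 0xBE03
clock 5: out=1, reg = 0x5F01
clock 6: out=1, reg = 0x2F80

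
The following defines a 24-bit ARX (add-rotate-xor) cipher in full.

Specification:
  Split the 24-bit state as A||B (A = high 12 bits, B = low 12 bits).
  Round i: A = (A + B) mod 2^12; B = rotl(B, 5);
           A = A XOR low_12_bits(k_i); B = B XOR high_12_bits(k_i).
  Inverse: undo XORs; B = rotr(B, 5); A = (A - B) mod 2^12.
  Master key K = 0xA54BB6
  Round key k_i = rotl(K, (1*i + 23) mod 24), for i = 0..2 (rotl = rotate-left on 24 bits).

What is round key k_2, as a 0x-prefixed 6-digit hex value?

0x4A976D

K = 0xA54BB6
k_0 = rotl(K, (1*0+23) mod 24) = rotl(K, 23) = 0x52A5DB
k_1 = rotl(K, (1*1+23) mod 24) = rotl(K, 0) = 0xA54BB6
k_2 = rotl(K, (1*2+23) mod 24) = rotl(K, 1) = 0x4A976D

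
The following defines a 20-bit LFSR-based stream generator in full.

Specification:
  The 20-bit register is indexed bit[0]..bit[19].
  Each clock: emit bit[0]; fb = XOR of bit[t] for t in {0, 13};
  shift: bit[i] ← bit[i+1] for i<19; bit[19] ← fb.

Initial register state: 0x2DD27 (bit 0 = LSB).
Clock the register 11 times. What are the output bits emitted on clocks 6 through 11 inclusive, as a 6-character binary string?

100101

reg_0 = 0x2DD27
clock 1: out=1, reg = 0x96E93
clock 2: out=1, reg = 0x4B749
clock 3: out=1, reg = 0x25BA4
clock 4: out=0, reg = 0x12DD2
clock 5: out=0, reg = 0x896E9
clock 6: out=1, reg = 0xC4B74
clock 7: out=0, reg = 0x625BA
clock 8: out=0, reg = 0xB12DD
clock 9: out=1, reg = 0xD896E
clock 10: out=0, reg = 0x6C4B7
clock 11: out=1, reg = 0xB625B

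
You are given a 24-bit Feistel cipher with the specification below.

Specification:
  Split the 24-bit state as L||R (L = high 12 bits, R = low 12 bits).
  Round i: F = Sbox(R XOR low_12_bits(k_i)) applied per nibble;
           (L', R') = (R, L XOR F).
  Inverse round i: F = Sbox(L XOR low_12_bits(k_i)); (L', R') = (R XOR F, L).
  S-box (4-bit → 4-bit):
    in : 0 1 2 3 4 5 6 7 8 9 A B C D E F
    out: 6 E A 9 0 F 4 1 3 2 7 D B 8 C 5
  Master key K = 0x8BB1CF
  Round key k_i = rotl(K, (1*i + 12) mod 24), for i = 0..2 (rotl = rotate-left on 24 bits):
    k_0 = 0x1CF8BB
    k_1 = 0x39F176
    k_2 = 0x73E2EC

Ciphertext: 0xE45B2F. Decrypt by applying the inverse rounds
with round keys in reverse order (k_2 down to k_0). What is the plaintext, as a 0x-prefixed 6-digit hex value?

0x3A40E8

s_0 = ciphertext = 0xE45B2F
s_1 = InvRound(s_0, k_2) = 0x05DE45
s_2 = InvRound(s_1, k_1) = 0x0E805D
s_3 = InvRound(s_2, k_0) = 0x3A40E8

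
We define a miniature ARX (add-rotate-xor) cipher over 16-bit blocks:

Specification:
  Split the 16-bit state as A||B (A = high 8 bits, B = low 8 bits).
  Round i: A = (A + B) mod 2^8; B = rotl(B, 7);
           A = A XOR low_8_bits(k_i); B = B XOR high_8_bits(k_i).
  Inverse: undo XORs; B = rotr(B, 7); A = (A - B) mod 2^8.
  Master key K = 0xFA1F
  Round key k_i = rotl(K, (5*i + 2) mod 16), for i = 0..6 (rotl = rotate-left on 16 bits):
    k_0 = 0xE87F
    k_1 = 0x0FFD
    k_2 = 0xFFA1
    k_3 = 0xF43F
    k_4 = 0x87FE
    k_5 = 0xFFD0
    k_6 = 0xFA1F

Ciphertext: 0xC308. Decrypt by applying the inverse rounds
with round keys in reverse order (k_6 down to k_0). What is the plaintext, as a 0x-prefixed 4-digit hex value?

0xF22B

s_0 = ciphertext = 0xC308
s_1 = InvRound(s_0, k_6) = 0xF7E5
s_2 = InvRound(s_1, k_5) = 0xF334
s_3 = InvRound(s_2, k_4) = 0xA667
s_4 = InvRound(s_3, k_3) = 0x7227
s_5 = InvRound(s_4, k_2) = 0x22B1
s_6 = InvRound(s_5, k_1) = 0x627D
s_7 = InvRound(s_6, k_0) = 0xF22B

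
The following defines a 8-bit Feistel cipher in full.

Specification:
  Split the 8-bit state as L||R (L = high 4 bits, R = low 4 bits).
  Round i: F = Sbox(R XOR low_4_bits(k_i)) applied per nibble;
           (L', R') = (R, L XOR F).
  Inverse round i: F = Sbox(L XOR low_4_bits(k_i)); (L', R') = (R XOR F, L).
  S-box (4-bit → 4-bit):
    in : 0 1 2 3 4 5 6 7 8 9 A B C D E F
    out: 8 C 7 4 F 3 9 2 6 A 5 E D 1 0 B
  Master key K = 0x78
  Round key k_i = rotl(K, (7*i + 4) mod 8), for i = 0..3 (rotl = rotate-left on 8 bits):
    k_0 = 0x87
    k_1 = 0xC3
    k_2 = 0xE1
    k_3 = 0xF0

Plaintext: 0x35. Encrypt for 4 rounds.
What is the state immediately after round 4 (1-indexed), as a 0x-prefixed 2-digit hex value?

0xD6

s_0 = plaintext = 0x35
s_1 = Round(s_0, k_0) = 0x54
s_2 = Round(s_1, k_1) = 0x47
s_3 = Round(s_2, k_2) = 0x7D
s_4 = Round(s_3, k_3) = 0xD6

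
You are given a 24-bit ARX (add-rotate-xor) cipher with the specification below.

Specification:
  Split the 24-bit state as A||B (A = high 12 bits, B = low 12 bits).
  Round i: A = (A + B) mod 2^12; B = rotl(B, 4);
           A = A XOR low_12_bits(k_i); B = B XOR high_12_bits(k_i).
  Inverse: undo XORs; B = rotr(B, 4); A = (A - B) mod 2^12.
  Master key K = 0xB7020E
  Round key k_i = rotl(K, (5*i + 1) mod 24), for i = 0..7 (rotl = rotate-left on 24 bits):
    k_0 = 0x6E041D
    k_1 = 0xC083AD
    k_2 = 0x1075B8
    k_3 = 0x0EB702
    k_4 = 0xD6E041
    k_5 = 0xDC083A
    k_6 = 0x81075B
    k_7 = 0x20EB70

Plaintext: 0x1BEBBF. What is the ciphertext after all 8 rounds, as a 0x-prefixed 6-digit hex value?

s_0 = plaintext = 0x1BEBBF
s_1 = Round(s_0, k_0) = 0x960D1B
s_2 = Round(s_1, k_1) = 0x5D6DB5
s_3 = Round(s_2, k_2) = 0x633A5A
s_4 = Round(s_3, k_3) = 0x78F541
s_5 = Round(s_4, k_4) = 0xC9197B
s_6 = Round(s_5, k_5) = 0xE36A79
s_7 = Round(s_6, k_6) = 0xFF4F8A
s_8 = Round(s_7, k_7) = 0x40EAA1

0x40EAA1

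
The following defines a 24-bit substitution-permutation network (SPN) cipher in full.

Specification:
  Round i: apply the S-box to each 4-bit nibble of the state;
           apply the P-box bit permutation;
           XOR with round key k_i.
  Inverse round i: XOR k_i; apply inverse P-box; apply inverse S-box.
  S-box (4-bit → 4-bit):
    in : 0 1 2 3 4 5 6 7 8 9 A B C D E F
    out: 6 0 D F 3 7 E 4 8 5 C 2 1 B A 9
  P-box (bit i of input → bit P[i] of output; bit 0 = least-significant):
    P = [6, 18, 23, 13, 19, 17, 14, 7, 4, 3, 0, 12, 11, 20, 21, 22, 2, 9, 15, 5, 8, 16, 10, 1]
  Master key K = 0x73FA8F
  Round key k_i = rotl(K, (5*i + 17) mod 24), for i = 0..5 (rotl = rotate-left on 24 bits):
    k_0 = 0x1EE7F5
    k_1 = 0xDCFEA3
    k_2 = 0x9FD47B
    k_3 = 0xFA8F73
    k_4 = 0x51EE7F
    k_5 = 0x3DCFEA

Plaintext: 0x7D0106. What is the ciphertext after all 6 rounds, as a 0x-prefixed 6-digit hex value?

s_0 = plaintext = 0x7D0106
s_1 = Round(s_0, k_0) = 0xA881D1
s_2 = Round(s_1, k_1) = 0x96FA01
s_3 = Round(s_2, k_2) = 0xDD0B5A
s_4 = Round(s_3, k_3) = 0x41EC5D
s_5 = Round(s_4, k_4) = 0x0E8F2F
s_6 = Round(s_5, k_5) = 0x74B91A

0x74B91A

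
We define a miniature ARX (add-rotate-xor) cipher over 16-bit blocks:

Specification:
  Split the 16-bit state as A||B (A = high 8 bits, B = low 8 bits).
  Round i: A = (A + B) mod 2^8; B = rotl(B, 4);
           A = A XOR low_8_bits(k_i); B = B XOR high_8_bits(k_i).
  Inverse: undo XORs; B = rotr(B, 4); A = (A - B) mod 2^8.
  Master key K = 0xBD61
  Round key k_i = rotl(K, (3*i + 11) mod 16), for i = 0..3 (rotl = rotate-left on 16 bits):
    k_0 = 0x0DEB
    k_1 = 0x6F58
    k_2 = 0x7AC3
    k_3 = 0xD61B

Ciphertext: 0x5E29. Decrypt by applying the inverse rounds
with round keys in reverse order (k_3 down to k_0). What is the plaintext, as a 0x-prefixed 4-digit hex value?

0x02E7

s_0 = ciphertext = 0x5E29
s_1 = InvRound(s_0, k_3) = 0x46FF
s_2 = InvRound(s_1, k_2) = 0x2D58
s_3 = InvRound(s_2, k_1) = 0x0273
s_4 = InvRound(s_3, k_0) = 0x02E7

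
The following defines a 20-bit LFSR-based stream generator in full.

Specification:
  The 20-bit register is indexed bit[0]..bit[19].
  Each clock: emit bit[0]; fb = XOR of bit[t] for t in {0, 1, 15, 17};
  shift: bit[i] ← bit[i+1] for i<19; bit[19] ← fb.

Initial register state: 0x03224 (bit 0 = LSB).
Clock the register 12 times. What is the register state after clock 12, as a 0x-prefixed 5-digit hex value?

0xDC603

reg_0 = 0x03224
clock 1: out=0, reg = 0x01912
clock 2: out=0, reg = 0x80C89
clock 3: out=1, reg = 0xC0644
clock 4: out=0, reg = 0x60322
clock 5: out=0, reg = 0x30191
clock 6: out=1, reg = 0x180C8
clock 7: out=0, reg = 0x8C064
clock 8: out=0, reg = 0xC6032
clock 9: out=0, reg = 0xE3019
clock 10: out=1, reg = 0x7180C
clock 11: out=0, reg = 0xB8C06
clock 12: out=0, reg = 0xDC603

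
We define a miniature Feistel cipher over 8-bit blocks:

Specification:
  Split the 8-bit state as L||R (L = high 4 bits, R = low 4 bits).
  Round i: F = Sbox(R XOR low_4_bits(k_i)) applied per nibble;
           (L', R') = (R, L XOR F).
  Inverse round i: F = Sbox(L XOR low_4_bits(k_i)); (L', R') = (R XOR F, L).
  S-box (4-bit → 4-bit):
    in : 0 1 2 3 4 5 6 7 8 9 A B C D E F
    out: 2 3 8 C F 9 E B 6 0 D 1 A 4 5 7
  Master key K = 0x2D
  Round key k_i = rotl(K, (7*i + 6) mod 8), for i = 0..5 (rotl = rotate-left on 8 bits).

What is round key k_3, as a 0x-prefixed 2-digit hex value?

0x69

K = 0x2D
k_0 = rotl(K, (7*0+6) mod 8) = rotl(K, 6) = 0x4B
k_1 = rotl(K, (7*1+6) mod 8) = rotl(K, 5) = 0xA5
k_2 = rotl(K, (7*2+6) mod 8) = rotl(K, 4) = 0xD2
k_3 = rotl(K, (7*3+6) mod 8) = rotl(K, 3) = 0x69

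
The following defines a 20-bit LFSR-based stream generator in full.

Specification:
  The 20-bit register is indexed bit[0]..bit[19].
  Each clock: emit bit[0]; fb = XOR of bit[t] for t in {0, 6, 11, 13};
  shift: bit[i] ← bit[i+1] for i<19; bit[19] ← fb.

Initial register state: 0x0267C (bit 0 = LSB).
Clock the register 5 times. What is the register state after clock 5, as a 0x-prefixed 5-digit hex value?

reg_0 = 0x0267C
clock 1: out=0, reg = 0x0133E
clock 2: out=0, reg = 0x0099F
clock 3: out=1, reg = 0x004CF
clock 4: out=1, reg = 0x00267
clock 5: out=1, reg = 0x00133

0x00133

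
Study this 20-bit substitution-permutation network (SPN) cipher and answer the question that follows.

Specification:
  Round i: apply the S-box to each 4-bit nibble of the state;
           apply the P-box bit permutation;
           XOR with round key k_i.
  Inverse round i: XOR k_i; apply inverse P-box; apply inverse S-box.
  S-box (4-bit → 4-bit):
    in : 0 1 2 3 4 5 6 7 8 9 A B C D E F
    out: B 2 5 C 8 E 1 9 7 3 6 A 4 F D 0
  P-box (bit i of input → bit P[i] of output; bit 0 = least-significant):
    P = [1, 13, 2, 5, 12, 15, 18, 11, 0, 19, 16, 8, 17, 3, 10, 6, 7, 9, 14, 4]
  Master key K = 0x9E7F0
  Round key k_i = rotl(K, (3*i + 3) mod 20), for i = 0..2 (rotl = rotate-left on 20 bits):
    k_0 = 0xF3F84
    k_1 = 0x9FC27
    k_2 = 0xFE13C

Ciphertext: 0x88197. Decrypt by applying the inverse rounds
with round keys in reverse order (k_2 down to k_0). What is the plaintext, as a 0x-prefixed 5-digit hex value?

s_0 = ciphertext = 0x88197
s_1 = InvRound(s_0, k_2) = 0x292C0
s_2 = InvRound(s_1, k_1) = 0x8E84D
s_3 = InvRound(s_2, k_0) = 0x8DE8F

0x8DE8F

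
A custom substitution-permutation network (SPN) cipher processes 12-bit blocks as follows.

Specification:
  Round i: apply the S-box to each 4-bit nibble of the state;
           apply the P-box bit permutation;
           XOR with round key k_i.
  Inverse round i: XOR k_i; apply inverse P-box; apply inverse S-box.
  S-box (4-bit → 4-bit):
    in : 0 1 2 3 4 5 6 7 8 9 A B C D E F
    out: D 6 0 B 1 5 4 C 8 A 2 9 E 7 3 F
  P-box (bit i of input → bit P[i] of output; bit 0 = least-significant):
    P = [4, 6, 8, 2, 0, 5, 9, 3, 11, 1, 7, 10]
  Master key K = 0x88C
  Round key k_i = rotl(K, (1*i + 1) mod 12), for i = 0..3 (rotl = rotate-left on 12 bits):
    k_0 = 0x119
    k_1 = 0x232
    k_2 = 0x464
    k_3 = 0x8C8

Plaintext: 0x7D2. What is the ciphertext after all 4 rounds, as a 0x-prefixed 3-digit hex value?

0x005

s_0 = plaintext = 0x7D2
s_1 = Round(s_0, k_0) = 0x7B8
s_2 = Round(s_1, k_1) = 0x6BF
s_3 = Round(s_2, k_2) = 0x5B9
s_4 = Round(s_3, k_3) = 0x005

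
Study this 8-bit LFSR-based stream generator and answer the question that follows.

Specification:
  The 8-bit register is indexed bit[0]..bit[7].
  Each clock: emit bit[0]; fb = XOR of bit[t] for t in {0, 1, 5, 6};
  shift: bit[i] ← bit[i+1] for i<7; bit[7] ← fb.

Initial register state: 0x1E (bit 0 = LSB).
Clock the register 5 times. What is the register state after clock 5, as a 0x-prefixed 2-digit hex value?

reg_0 = 0x1E
clock 1: out=0, reg = 0x8F
clock 2: out=1, reg = 0x47
clock 3: out=1, reg = 0xA3
clock 4: out=1, reg = 0xD1
clock 5: out=1, reg = 0x68

0x68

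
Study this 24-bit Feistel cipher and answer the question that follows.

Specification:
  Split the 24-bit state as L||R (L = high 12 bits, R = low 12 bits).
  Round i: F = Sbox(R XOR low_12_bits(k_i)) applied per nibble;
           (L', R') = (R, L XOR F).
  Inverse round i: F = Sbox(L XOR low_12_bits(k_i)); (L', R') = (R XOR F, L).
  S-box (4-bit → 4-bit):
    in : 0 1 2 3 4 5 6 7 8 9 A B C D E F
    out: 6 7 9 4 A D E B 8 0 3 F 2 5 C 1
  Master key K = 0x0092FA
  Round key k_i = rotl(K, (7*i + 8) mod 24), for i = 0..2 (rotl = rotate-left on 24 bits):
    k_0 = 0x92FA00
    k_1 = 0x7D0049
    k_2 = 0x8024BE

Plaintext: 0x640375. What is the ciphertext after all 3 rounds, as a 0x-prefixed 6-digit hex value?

0xD8F6BA

s_0 = plaintext = 0x640375
s_1 = Round(s_0, k_0) = 0x3756FD
s_2 = Round(s_1, k_1) = 0x6FDD8F
s_3 = Round(s_2, k_2) = 0xD8F6BA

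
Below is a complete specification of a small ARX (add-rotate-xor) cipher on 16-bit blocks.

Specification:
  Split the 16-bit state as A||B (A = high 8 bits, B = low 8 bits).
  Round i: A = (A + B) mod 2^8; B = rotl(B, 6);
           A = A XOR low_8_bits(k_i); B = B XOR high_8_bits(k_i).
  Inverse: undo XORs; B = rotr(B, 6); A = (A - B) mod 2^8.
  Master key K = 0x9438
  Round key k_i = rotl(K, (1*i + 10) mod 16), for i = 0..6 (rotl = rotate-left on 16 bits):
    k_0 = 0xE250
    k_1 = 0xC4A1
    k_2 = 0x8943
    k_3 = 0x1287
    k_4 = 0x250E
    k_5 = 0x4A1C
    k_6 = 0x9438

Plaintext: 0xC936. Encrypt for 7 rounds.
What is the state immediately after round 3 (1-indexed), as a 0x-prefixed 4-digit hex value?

s_0 = plaintext = 0xC936
s_1 = Round(s_0, k_0) = 0xAF6F
s_2 = Round(s_1, k_1) = 0xBF1F
s_3 = Round(s_2, k_2) = 0x9D4E
s_4 = Round(s_3, k_3) = 0x6C81
s_5 = Round(s_4, k_4) = 0xE345
s_6 = Round(s_5, k_5) = 0x341B
s_7 = Round(s_6, k_6) = 0x7752

0x9D4E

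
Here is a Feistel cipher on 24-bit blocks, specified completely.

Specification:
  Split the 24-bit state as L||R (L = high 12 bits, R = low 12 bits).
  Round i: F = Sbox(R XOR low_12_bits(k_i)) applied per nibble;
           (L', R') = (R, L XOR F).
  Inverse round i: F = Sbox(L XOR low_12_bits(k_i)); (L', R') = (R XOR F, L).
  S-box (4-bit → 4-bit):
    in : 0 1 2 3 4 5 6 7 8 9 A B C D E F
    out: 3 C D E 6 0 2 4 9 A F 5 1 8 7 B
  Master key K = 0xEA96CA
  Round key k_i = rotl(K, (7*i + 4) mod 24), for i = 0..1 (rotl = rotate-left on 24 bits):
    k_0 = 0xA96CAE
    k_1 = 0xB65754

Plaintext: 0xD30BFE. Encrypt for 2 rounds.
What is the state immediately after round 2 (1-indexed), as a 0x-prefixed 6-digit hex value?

0x933CDA

s_0 = plaintext = 0xD30BFE
s_1 = Round(s_0, k_0) = 0xBFE933
s_2 = Round(s_1, k_1) = 0x933CDA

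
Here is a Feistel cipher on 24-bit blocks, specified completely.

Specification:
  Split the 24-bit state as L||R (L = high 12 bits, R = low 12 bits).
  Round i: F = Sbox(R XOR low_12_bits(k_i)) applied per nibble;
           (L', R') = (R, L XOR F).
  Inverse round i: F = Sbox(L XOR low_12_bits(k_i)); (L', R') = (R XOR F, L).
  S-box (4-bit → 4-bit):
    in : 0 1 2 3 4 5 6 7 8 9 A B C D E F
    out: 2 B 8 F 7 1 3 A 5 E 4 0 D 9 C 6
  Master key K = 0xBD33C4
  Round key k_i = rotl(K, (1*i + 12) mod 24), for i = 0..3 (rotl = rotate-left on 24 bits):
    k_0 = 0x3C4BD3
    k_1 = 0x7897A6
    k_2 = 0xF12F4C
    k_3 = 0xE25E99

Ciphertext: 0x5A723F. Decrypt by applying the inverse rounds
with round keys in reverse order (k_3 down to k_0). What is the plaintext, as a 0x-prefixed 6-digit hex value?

0x2D52D9

s_0 = ciphertext = 0x5A723F
s_1 = InvRound(s_0, k_3) = 0x2C35A7
s_2 = InvRound(s_1, k_2) = 0xCF12C3
s_3 = InvRound(s_2, k_1) = 0x2D9CF1
s_4 = InvRound(s_3, k_0) = 0x2D52D9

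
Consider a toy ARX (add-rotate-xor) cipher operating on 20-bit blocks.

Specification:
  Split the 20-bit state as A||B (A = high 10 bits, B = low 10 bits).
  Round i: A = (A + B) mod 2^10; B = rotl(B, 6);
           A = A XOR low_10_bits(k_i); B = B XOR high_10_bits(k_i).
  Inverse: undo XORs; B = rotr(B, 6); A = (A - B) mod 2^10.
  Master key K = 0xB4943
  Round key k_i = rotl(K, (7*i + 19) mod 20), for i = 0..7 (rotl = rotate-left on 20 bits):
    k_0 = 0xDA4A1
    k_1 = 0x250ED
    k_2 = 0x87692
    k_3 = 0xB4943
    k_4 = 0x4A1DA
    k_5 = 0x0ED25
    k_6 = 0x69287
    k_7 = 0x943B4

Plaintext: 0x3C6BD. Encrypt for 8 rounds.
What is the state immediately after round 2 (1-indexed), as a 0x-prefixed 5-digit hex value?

0xFF014

s_0 = plaintext = 0x3C6BD
s_1 = Round(s_0, k_0) = 0xC3C02
s_2 = Round(s_1, k_1) = 0xFF014
s_3 = Round(s_2, k_2) = 0xA0B1C
s_4 = Round(s_3, k_3) = 0x375E3
s_5 = Round(s_4, k_4) = 0xC69F6
s_6 = Round(s_5, k_5) = 0x0D5A4
s_7 = Round(s_6, k_6) = 0xD78BE
s_8 = Round(s_7, k_7) = 0xEA1DB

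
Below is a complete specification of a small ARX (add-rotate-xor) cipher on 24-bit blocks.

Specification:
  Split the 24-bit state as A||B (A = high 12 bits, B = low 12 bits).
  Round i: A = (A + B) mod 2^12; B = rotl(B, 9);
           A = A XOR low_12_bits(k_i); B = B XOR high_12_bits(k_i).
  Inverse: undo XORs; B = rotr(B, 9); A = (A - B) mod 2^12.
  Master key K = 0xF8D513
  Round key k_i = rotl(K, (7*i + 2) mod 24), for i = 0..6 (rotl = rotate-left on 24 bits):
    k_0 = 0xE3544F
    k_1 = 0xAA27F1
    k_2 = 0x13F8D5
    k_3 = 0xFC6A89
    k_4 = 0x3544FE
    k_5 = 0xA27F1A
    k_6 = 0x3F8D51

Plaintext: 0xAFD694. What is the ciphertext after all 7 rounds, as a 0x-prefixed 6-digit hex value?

0xC55A36

s_0 = plaintext = 0xAFD694
s_1 = Round(s_0, k_0) = 0x5DE6E7
s_2 = Round(s_1, k_1) = 0xB3447E
s_3 = Round(s_2, k_2) = 0x767DB0
s_4 = Round(s_3, k_3) = 0xF9EE70
s_5 = Round(s_4, k_4) = 0xAF029A
s_6 = Round(s_5, k_5) = 0x290E74
s_7 = Round(s_6, k_6) = 0xC55A36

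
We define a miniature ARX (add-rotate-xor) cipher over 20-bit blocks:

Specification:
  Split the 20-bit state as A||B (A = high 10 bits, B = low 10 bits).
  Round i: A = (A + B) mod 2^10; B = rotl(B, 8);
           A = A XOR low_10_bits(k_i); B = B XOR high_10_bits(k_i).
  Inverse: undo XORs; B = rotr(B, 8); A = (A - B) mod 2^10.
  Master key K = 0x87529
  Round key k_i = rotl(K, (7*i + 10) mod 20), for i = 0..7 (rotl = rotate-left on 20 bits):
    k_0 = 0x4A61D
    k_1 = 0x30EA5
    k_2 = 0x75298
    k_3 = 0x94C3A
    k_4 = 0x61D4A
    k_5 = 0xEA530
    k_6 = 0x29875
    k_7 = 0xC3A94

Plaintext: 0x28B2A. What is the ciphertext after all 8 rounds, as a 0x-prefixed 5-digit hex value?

0x2C87F

s_0 = plaintext = 0x28B2A
s_1 = Round(s_0, k_0) = 0x747E3
s_2 = Round(s_1, k_1) = 0xC473B
s_3 = Round(s_2, k_2) = 0x3521A
s_4 = Round(s_3, k_3) = 0xB50D5
s_5 = Round(s_4, k_4) = 0xB8CB2
s_6 = Round(s_5, k_5) = 0xA9585
s_7 = Round(s_6, k_6) = 0x17DC7
s_8 = Round(s_7, k_7) = 0x2C87F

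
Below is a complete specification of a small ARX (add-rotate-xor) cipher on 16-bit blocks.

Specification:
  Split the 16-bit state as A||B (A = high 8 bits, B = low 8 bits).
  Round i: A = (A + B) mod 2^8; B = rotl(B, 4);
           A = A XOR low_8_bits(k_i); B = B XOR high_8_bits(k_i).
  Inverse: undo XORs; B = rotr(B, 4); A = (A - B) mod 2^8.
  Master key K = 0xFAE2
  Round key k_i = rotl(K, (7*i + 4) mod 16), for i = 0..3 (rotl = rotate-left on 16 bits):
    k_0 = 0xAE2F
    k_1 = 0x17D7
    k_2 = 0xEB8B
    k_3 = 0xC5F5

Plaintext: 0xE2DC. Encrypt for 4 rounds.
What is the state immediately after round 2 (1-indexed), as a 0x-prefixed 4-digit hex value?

0x2321

s_0 = plaintext = 0xE2DC
s_1 = Round(s_0, k_0) = 0x9163
s_2 = Round(s_1, k_1) = 0x2321
s_3 = Round(s_2, k_2) = 0xCFF9
s_4 = Round(s_3, k_3) = 0x3D5A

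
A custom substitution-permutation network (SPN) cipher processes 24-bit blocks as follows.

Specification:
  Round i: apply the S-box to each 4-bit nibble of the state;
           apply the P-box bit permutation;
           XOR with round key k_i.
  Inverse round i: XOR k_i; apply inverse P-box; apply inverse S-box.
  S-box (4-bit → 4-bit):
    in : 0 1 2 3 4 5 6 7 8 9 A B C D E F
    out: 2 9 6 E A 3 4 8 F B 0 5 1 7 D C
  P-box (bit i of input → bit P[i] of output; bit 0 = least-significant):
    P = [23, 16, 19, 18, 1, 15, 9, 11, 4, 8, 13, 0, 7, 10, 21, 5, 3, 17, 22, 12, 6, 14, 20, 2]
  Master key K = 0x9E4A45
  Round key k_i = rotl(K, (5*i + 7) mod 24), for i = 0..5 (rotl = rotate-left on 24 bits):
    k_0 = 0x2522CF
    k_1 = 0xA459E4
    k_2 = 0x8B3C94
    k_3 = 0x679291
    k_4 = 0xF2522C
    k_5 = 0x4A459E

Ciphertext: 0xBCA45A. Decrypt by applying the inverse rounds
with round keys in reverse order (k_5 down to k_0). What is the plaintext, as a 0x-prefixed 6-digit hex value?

s_0 = ciphertext = 0xBCA45A
s_1 = InvRound(s_0, k_5) = 0x82B201
s_2 = InvRound(s_1, k_4) = 0x3BFF0A
s_3 = InvRound(s_2, k_3) = 0x2B581F
s_4 = InvRound(s_3, k_2) = 0x0CDFCC
s_5 = InvRound(s_4, k_1) = 0xAC3A2B
s_6 = InvRound(s_5, k_0) = 0x171A7D

0x171A7D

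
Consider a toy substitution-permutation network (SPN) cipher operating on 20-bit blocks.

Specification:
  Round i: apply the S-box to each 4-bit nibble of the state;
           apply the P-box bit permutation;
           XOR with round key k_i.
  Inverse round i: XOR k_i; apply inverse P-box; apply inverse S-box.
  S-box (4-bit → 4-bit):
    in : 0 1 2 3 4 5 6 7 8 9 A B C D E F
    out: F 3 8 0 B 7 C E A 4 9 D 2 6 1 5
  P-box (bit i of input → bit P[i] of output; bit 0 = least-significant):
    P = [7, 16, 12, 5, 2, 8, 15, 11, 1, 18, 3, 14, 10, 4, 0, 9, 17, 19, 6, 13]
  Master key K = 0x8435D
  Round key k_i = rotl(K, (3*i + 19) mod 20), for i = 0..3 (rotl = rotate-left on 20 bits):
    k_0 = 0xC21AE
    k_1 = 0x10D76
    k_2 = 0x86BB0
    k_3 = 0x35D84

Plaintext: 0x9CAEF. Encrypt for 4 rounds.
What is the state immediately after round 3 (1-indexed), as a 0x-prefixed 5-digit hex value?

0x1302C

s_0 = plaintext = 0x9CAEF
s_1 = Round(s_0, k_0) = 0xC7178
s_2 = Round(s_1, k_1) = 0xC8645
s_3 = Round(s_2, k_2) = 0x1302C
s_4 = Round(s_3, k_3) = 0xC158E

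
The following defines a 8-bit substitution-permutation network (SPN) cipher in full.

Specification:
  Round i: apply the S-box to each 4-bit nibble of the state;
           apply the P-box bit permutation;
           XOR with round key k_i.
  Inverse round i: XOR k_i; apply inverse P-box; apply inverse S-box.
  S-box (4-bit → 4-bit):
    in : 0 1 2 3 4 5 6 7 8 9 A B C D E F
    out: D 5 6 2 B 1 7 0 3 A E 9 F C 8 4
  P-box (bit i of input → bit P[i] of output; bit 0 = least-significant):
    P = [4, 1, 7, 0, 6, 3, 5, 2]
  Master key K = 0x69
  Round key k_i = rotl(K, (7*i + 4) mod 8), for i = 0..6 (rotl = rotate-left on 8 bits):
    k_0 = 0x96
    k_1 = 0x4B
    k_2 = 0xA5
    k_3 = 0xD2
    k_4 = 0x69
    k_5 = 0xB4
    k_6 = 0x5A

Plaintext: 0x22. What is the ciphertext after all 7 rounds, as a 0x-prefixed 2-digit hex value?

s_0 = plaintext = 0x22
s_1 = Round(s_0, k_0) = 0x3C
s_2 = Round(s_1, k_1) = 0xD0
s_3 = Round(s_2, k_2) = 0x10
s_4 = Round(s_3, k_3) = 0x23
s_5 = Round(s_4, k_4) = 0x43
s_6 = Round(s_5, k_5) = 0xFA
s_7 = Round(s_6, k_6) = 0xF9

0xF9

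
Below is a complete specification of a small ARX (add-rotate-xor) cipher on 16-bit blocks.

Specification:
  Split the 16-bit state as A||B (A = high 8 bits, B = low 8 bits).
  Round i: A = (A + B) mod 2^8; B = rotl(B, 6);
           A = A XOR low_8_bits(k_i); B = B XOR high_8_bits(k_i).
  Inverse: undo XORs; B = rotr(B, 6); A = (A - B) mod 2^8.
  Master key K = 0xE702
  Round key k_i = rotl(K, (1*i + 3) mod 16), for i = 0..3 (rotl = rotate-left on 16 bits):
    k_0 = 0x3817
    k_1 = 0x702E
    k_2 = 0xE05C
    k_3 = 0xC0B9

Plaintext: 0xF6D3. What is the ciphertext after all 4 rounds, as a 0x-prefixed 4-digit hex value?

s_0 = plaintext = 0xF6D3
s_1 = Round(s_0, k_0) = 0xDECC
s_2 = Round(s_1, k_1) = 0x8443
s_3 = Round(s_2, k_2) = 0x9B30
s_4 = Round(s_3, k_3) = 0x72CC

0x72CC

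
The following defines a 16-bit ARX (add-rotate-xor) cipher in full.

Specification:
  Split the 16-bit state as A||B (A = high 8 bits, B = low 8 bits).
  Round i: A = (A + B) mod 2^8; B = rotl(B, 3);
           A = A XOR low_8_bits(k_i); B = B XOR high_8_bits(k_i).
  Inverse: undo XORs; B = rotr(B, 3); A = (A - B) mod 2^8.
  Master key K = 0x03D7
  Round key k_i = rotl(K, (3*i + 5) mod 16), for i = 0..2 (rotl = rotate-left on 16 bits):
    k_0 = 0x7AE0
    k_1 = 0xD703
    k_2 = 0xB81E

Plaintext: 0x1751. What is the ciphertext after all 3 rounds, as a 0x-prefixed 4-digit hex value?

s_0 = plaintext = 0x1751
s_1 = Round(s_0, k_0) = 0x88F0
s_2 = Round(s_1, k_1) = 0x7B50
s_3 = Round(s_2, k_2) = 0xD53A

0xD53A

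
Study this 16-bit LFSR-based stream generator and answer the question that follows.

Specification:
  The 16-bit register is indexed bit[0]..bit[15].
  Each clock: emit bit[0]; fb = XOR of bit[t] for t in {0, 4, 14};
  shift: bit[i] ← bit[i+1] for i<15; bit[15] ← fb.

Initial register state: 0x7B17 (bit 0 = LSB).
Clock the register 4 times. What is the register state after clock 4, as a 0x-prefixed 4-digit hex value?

reg_0 = 0x7B17
clock 1: out=1, reg = 0xBD8B
clock 2: out=1, reg = 0xDEC5
clock 3: out=1, reg = 0x6F62
clock 4: out=0, reg = 0xB7B1

0xB7B1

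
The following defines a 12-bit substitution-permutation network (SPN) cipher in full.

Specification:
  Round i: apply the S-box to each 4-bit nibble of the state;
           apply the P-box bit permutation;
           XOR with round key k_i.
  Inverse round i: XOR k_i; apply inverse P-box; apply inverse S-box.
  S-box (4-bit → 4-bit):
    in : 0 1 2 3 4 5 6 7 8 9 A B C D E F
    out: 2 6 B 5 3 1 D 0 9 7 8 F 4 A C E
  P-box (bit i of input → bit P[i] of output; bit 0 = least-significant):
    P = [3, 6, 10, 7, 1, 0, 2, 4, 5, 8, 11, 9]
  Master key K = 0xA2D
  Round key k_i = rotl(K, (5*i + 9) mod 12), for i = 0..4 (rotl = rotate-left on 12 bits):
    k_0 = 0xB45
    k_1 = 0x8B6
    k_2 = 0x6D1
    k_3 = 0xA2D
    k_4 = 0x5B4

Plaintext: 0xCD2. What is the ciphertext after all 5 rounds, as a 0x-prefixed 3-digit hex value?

s_0 = plaintext = 0xCD2
s_1 = Round(s_0, k_0) = 0x39C
s_2 = Round(s_1, k_1) = 0x491
s_3 = Round(s_2, k_2) = 0x3B6
s_4 = Round(s_3, k_3) = 0x692
s_5 = Round(s_4, k_4) = 0xF5B

0xF5B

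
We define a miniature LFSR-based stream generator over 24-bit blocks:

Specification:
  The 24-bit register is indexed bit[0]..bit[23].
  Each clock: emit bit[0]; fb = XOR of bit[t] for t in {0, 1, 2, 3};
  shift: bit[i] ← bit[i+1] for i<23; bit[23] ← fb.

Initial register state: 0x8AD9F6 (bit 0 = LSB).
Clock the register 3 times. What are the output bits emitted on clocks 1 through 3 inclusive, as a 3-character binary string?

reg_0 = 0x8AD9F6
clock 1: out=0, reg = 0x456CFB
clock 2: out=1, reg = 0xA2B67D
clock 3: out=1, reg = 0xD15B3E

011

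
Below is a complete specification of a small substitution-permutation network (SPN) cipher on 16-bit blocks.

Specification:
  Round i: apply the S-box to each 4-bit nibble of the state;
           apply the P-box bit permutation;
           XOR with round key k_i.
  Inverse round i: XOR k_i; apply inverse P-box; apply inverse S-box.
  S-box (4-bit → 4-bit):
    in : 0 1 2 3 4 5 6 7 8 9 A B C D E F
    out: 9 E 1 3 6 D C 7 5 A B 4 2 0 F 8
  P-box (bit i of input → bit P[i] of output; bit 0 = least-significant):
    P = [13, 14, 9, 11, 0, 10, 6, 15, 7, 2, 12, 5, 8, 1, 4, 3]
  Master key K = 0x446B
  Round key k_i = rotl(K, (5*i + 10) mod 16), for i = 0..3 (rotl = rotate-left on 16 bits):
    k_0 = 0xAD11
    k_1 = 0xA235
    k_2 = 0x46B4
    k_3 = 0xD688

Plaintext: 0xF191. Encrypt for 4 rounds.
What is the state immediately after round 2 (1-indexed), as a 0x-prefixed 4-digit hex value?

0xA7A2

s_0 = plaintext = 0xF191
s_1 = Round(s_0, k_0) = 0x733D
s_2 = Round(s_1, k_1) = 0xA7A2
s_3 = Round(s_2, k_2) = 0xF33B
s_4 = Round(s_3, k_3) = 0xD005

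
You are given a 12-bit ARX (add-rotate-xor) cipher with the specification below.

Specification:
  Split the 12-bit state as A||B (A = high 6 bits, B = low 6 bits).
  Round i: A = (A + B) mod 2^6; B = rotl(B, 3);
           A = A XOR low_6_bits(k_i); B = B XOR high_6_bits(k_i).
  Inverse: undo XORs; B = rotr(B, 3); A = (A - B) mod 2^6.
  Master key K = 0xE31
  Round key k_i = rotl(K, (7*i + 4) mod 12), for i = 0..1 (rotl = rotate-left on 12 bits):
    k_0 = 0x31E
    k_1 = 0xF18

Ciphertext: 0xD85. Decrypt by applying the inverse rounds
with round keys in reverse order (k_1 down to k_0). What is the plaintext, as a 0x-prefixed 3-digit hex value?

0xA58

s_0 = ciphertext = 0xD85
s_1 = InvRound(s_0, k_1) = 0x7CF
s_2 = InvRound(s_1, k_0) = 0xA58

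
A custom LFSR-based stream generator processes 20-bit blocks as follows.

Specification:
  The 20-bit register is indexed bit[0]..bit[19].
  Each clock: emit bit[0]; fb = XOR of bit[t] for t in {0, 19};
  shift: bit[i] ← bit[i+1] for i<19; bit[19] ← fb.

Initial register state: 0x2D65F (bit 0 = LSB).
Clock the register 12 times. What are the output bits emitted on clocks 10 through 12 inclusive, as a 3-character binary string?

110

reg_0 = 0x2D65F
clock 1: out=1, reg = 0x96B2F
clock 2: out=1, reg = 0x4B597
clock 3: out=1, reg = 0xA5ACB
clock 4: out=1, reg = 0x52D65
clock 5: out=1, reg = 0xA96B2
clock 6: out=0, reg = 0xD4B59
clock 7: out=1, reg = 0x6A5AC
clock 8: out=0, reg = 0x352D6
clock 9: out=0, reg = 0x1A96B
clock 10: out=1, reg = 0x8D4B5
clock 11: out=1, reg = 0x46A5A
clock 12: out=0, reg = 0x2352D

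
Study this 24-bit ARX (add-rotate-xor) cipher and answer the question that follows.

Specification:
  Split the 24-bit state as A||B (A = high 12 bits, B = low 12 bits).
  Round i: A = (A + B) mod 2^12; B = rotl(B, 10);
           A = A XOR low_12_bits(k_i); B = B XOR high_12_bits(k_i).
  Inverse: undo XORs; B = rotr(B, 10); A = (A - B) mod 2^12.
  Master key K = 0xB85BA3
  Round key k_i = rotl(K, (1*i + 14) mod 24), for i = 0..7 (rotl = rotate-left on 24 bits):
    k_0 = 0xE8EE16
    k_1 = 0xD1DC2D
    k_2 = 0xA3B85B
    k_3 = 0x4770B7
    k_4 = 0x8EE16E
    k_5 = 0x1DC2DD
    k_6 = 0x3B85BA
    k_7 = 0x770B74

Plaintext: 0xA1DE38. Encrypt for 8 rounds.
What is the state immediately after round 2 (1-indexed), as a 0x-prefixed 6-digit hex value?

0xF6EE5D

s_0 = plaintext = 0xA1DE38
s_1 = Round(s_0, k_0) = 0x643D00
s_2 = Round(s_1, k_1) = 0xF6EE5D
s_3 = Round(s_2, k_2) = 0x590DAC
s_4 = Round(s_3, k_3) = 0x38B71C
s_5 = Round(s_4, k_4) = 0xBC9929
s_6 = Round(s_5, k_5) = 0x62F796
s_7 = Round(s_6, k_6) = 0x87FA5D
s_8 = Round(s_7, k_7) = 0x9A81E7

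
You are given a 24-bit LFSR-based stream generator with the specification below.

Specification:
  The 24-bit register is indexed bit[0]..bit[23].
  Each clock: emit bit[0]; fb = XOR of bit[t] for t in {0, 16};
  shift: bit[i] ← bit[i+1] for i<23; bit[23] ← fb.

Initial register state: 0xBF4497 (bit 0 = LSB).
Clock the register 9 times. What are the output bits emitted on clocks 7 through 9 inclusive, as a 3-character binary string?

010

reg_0 = 0xBF4497
clock 1: out=1, reg = 0x5FA24B
clock 2: out=1, reg = 0x2FD125
clock 3: out=1, reg = 0x17E892
clock 4: out=0, reg = 0x8BF449
clock 5: out=1, reg = 0x45FA24
clock 6: out=0, reg = 0xA2FD12
clock 7: out=0, reg = 0x517E89
clock 8: out=1, reg = 0x28BF44
clock 9: out=0, reg = 0x145FA2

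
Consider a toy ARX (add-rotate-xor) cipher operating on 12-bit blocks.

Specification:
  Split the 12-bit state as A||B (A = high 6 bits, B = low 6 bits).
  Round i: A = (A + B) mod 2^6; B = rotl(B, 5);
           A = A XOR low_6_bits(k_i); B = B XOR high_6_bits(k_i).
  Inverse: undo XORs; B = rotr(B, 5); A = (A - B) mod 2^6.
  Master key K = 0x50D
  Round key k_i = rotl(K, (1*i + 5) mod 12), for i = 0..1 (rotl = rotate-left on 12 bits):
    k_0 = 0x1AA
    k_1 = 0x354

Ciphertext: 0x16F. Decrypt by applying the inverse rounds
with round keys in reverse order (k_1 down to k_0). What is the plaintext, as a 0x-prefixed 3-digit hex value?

0x806

s_0 = ciphertext = 0x16F
s_1 = InvRound(s_0, k_1) = 0x305
s_2 = InvRound(s_1, k_0) = 0x806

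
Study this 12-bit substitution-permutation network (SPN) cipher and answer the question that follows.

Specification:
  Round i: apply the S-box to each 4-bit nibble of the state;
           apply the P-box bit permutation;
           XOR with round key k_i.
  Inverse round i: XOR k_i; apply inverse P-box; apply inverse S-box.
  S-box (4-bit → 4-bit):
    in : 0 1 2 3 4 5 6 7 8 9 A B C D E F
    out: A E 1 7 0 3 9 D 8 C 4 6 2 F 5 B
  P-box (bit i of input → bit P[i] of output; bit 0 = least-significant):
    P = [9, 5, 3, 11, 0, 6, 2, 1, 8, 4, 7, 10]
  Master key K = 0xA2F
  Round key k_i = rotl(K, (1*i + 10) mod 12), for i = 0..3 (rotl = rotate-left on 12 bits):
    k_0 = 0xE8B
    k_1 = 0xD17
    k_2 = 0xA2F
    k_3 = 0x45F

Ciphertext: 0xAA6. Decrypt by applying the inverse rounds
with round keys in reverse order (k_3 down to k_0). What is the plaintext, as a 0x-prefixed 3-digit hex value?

0xA02

s_0 = ciphertext = 0xAA6
s_1 = InvRound(s_0, k_3) = 0x15D
s_2 = InvRound(s_1, k_2) = 0x50F
s_3 = InvRound(s_2, k_1) = 0xC49
s_4 = InvRound(s_3, k_0) = 0xA02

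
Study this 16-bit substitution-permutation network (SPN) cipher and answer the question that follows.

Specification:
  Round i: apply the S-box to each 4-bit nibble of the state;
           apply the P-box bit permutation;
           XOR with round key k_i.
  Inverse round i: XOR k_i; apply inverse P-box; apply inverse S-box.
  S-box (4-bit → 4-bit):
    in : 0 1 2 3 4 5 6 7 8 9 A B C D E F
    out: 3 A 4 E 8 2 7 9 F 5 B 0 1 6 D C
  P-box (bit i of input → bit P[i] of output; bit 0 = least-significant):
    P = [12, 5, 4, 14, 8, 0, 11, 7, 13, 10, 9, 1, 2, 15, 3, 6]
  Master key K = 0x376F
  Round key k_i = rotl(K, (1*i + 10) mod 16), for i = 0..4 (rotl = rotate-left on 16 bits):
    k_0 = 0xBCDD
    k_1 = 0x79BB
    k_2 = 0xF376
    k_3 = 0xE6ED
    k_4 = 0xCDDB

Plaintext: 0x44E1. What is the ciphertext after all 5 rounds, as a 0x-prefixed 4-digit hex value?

s_0 = plaintext = 0x44E1
s_1 = Round(s_0, k_0) = 0xF53F
s_2 = Round(s_1, k_1) = 0x3562
s_3 = Round(s_2, k_2) = 0x7E2F
s_4 = Round(s_3, k_3) = 0x8CBB
s_5 = Round(s_4, k_4) = 0x6D97

0x6D97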